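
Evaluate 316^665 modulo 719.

665 in binary is 1010011001, i.e. 665 = 512 + 128 + 16 + 8 + 1.
316^1 ≡ 316 (mod 719)
316^2 ≡ 316^2 = 99856 ≡ 634 (mod 719)
316^4 ≡ 634^2 = 401956 ≡ 35 (mod 719)
316^8 ≡ 35^2 = 1225 ≡ 506 (mod 719)
316^16 ≡ 506^2 = 256036 ≡ 72 (mod 719)
316^32 ≡ 72^2 = 5184 ≡ 151 (mod 719)
316^64 ≡ 151^2 = 22801 ≡ 512 (mod 719)
316^128 ≡ 512^2 = 262144 ≡ 428 (mod 719)
316^256 ≡ 428^2 = 183184 ≡ 558 (mod 719)
316^512 ≡ 558^2 = 311364 ≡ 37 (mod 719)
316^665 = 316^512 * 316^128 * 316^16 * 316^8 * 316^1 ≡ 37 * 428 * 72 * 506 * 316 (mod 719).
Accumulate the product:
37 * 428 = 15836 ≡ 18
18 * 72 = 1296 ≡ 577
577 * 506 = 291962 ≡ 48
48 * 316 = 15168 ≡ 69

69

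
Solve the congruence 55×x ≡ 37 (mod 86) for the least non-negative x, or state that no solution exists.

21

gcd(55, 86) = 1, so a unique solution mod 86 exists.
55⁻¹ ≡ 61 (mod 86).
x ≡ 61×37 ≡ 21 (mod 86).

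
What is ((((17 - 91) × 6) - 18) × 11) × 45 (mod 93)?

90

17 - 91 = -74 ≡ 19 (mod 93)
19 × 6 = 114 ≡ 21 (mod 93)
21 - 18 = 3
3 × 11 = 33
33 × 45 = 1485 ≡ 90 (mod 93)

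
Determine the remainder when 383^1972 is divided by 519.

1972 in binary is 11110110100, i.e. 1972 = 1024 + 512 + 256 + 128 + 32 + 16 + 4.
383^1 ≡ 383 (mod 519)
383^2 ≡ 383^2 = 146689 ≡ 331 (mod 519)
383^4 ≡ 331^2 = 109561 ≡ 52 (mod 519)
383^8 ≡ 52^2 = 2704 ≡ 109 (mod 519)
383^16 ≡ 109^2 = 11881 ≡ 463 (mod 519)
383^32 ≡ 463^2 = 214369 ≡ 22 (mod 519)
383^64 ≡ 22^2 = 484 (mod 519)
383^128 ≡ 484^2 = 234256 ≡ 187 (mod 519)
383^256 ≡ 187^2 = 34969 ≡ 196 (mod 519)
383^512 ≡ 196^2 = 38416 ≡ 10 (mod 519)
383^1024 ≡ 10^2 = 100 (mod 519)
383^1972 = 383^1024 × 383^512 × 383^256 × 383^128 × 383^32 × 383^16 × 383^4 ≡ 100 × 10 × 196 × 187 × 22 × 463 × 52 (mod 519).
Accumulate the product:
100 × 10 = 1000 ≡ 481
481 × 196 = 94276 ≡ 337
337 × 187 = 63019 ≡ 220
220 × 22 = 4840 ≡ 169
169 × 463 = 78247 ≡ 397
397 × 52 = 20644 ≡ 403

403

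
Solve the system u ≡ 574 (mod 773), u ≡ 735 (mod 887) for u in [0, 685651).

618974

773⁻¹ mod 887: 773·319 ≡ 1 (mod 887), so 773⁻¹ ≡ 319.
u = 574 + 773·((735 − 574)·319 mod 887) = 574 + 773·800 = 618974.
Check: 618974 mod 773 = 574, 618974 mod 887 = 735. ✓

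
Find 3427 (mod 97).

3427 = 35*97 + 32, so 3427 ≡ 32 (mod 97).

32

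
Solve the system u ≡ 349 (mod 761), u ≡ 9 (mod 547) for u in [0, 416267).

123631

761⁻¹ mod 547: 761×524 ≡ 1 (mod 547), so 761⁻¹ ≡ 524.
u = 349 + 761×((9 − 349)×524 mod 547) = 349 + 761×162 = 123631.
Check: 123631 mod 761 = 349, 123631 mod 547 = 9. ✓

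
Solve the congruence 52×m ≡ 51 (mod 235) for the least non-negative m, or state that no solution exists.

gcd(52, 235) = 1, so a unique solution mod 235 exists.
52⁻¹ ≡ 113 (mod 235).
m ≡ 113×51 ≡ 123 (mod 235).

123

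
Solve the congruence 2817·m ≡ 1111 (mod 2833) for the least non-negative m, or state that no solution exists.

gcd(2817, 2833) = 1, so a unique solution mod 2833 exists.
2817⁻¹ ≡ 177 (mod 2833).
m ≡ 177·1111 ≡ 1170 (mod 2833).

1170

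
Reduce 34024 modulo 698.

34024 = 48*698 + 520, so 34024 ≡ 520 (mod 698).

520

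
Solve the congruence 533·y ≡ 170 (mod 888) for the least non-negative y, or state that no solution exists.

gcd(533, 888) = 1, so a unique solution mod 888 exists.
533⁻¹ ≡ 5 (mod 888).
y ≡ 5·170 ≡ 850 (mod 888).

850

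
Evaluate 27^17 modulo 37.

Compute successive squares:
17 in binary is 10001, i.e. 17 = 16 + 1.
27^1 ≡ 27 (mod 37)
27^2 ≡ 27^2 = 729 ≡ 26 (mod 37)
27^4 ≡ 26^2 = 676 ≡ 10 (mod 37)
27^8 ≡ 10^2 = 100 ≡ 26 (mod 37)
27^16 ≡ 26^2 = 676 ≡ 10 (mod 37)
27^17 = 27^16 * 27^1 ≡ 10 * 27 (mod 37).
10 * 27 = 270 ≡ 11 (mod 37).

11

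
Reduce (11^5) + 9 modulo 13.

3

(11)^5 ≡ 7 (mod 13)
7 + 9 = 16 ≡ 3 (mod 13)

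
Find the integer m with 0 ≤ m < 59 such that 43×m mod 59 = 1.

59 = 1*43 + 16
43 = 2*16 + 11
16 = 1*11 + 5
11 = 2*5 + 1
5 = 5*1 + 0
gcd(43, 59) = 1, so the inverse exists.
Back-substitute for 1:
1 = 1*11 − 2*5
  = −2*16 + 3*11
  = 3*43 − 8*16
  = −8*59 + 11*43
So 43⁻¹ ≡ 11 (mod 59).

11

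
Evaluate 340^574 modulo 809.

140

By square-and-multiply:
574 in binary is 1000111110, i.e. 574 = 512 + 32 + 16 + 8 + 4 + 2.
340^1 ≡ 340 (mod 809)
340^2 ≡ 340^2 = 115600 ≡ 722 (mod 809)
340^4 ≡ 722^2 = 521284 ≡ 288 (mod 809)
340^8 ≡ 288^2 = 82944 ≡ 426 (mod 809)
340^16 ≡ 426^2 = 181476 ≡ 260 (mod 809)
340^32 ≡ 260^2 = 67600 ≡ 453 (mod 809)
340^64 ≡ 453^2 = 205209 ≡ 532 (mod 809)
340^128 ≡ 532^2 = 283024 ≡ 683 (mod 809)
340^256 ≡ 683^2 = 466489 ≡ 505 (mod 809)
340^512 ≡ 505^2 = 255025 ≡ 190 (mod 809)
340^574 = 340^512 · 340^32 · 340^16 · 340^8 · 340^4 · 340^2 ≡ 190 · 453 · 260 · 426 · 288 · 722 (mod 809).
Accumulate the product:
190 · 453 = 86070 ≡ 316
316 · 260 = 82160 ≡ 451
451 · 426 = 192126 ≡ 393
393 · 288 = 113184 ≡ 733
733 · 722 = 529226 ≡ 140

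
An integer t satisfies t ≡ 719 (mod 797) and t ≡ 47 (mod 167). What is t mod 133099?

70855

797⁻¹ mod 167: 797*145 ≡ 1 (mod 167), so 797⁻¹ ≡ 145.
t = 719 + 797*((47 − 719)*145 mod 167) = 719 + 797*88 = 70855.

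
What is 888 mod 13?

4

888 = 68×13 + 4, so 888 ≡ 4 (mod 13).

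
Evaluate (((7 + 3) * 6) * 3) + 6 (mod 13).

7 + 3 = 10
10 * 6 = 60 ≡ 8 (mod 13)
8 * 3 = 24 ≡ 11 (mod 13)
11 + 6 = 17 ≡ 4 (mod 13)

4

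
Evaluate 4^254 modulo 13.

4^1 ≡ 4 (mod 13)
4^2 ≡ 4^2 = 16 ≡ 3 (mod 13)
4^4 ≡ 3^2 = 9 (mod 13)
4^8 ≡ 9^2 = 81 ≡ 3 (mod 13)
4^16 ≡ 3^2 = 9 (mod 13)
4^32 ≡ 9^2 = 81 ≡ 3 (mod 13)
4^64 ≡ 3^2 = 9 (mod 13)
4^128 ≡ 9^2 = 81 ≡ 3 (mod 13)
4^254 = 4^128 · 4^64 · 4^32 · 4^16 · 4^8 · 4^4 · 4^2 ≡ 3 · 9 · 3 · 9 · 3 · 9 · 3 (mod 13).
Accumulate the product:
3 · 9 = 27 ≡ 1
1 · 3 = 3
3 · 9 = 27 ≡ 1
1 · 3 = 3
3 · 9 = 27 ≡ 1
1 · 3 = 3

3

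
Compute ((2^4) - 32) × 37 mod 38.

(2)^4 ≡ 16 (mod 38)
16 - 32 = -16 ≡ 22 (mod 38)
22 × 37 = 814 ≡ 16 (mod 38)

16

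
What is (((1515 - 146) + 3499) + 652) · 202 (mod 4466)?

3006

1515 - 146 = 1369
1369 + 3499 = 4868 ≡ 402 (mod 4466)
402 + 652 = 1054
1054 · 202 = 212908 ≡ 3006 (mod 4466)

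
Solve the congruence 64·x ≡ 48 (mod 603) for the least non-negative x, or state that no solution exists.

453

gcd(64, 603) = 1, so a unique solution mod 603 exists.
64⁻¹ ≡ 424 (mod 603).
x ≡ 424·48 ≡ 453 (mod 603).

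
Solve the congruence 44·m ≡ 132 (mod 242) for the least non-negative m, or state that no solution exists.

3

gcd(44, 242) = 22, and 22 | 132, so solutions exist.
Divide through by 22: 2·m ≡ 6 mod 11.
2⁻¹ ≡ 6 (mod 11).
m ≡ 6·6 ≡ 3 (mod 11).
The smallest non-negative solution is m = 3.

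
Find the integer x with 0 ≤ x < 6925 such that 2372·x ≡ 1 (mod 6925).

6925 = 2*2372 + 2181
2372 = 1*2181 + 191
2181 = 11*191 + 80
191 = 2*80 + 31
80 = 2*31 + 18
31 = 1*18 + 13
18 = 1*13 + 5
13 = 2*5 + 3
5 = 1*3 + 2
3 = 1*2 + 1
2 = 2*1 + 0
gcd(2372, 6925) = 1, so the inverse exists.
Bézout: 1 = −919*6925 + 2683*2372.
So 2372⁻¹ ≡ 2683 (mod 6925).

2683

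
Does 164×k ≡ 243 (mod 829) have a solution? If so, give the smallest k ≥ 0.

694

gcd(164, 829) = 1, so a unique solution mod 829 exists.
164⁻¹ ≡ 460 (mod 829).
k ≡ 460×243 ≡ 694 (mod 829).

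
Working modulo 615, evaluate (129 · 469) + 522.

129 · 469 = 60501 ≡ 231 (mod 615)
231 + 522 = 753 ≡ 138 (mod 615)

138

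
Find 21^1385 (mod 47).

36

1385 in binary is 10101101001, i.e. 1385 = 1024 + 256 + 64 + 32 + 8 + 1.
21^1 ≡ 21 (mod 47)
21^2 ≡ 21^2 = 441 ≡ 18 (mod 47)
21^4 ≡ 18^2 = 324 ≡ 42 (mod 47)
21^8 ≡ 42^2 = 1764 ≡ 25 (mod 47)
21^16 ≡ 25^2 = 625 ≡ 14 (mod 47)
21^32 ≡ 14^2 = 196 ≡ 8 (mod 47)
21^64 ≡ 8^2 = 64 ≡ 17 (mod 47)
21^128 ≡ 17^2 = 289 ≡ 7 (mod 47)
21^256 ≡ 7^2 = 49 ≡ 2 (mod 47)
21^512 ≡ 2^2 = 4 (mod 47)
21^1024 ≡ 4^2 = 16 (mod 47)
21^1385 = 21^1024 · 21^256 · 21^64 · 21^32 · 21^8 · 21^1 ≡ 16 · 2 · 17 · 8 · 25 · 21 (mod 47).
Accumulate the product:
16 · 2 = 32
32 · 17 = 544 ≡ 27
27 · 8 = 216 ≡ 28
28 · 25 = 700 ≡ 42
42 · 21 = 882 ≡ 36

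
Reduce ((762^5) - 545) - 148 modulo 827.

(762)^5 ≡ 299 (mod 827)
299 - 545 = -246 ≡ 581 (mod 827)
581 - 148 = 433

433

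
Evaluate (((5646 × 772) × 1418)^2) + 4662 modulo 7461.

6030

5646 × 772 = 4358712 ≡ 1488 (mod 7461)
1488 × 1418 = 2109984 ≡ 5982 (mod 7461)
(5982)^2 ≡ 1368 (mod 7461)
1368 + 4662 = 6030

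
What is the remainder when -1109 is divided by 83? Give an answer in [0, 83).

-1109 = -14×83 + 53, so -1109 ≡ 53 (mod 83).

53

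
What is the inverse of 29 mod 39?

35

39 = 1·29 + 10
29 = 2·10 + 9
10 = 1·9 + 1
9 = 9·1 + 0
gcd(29, 39) = 1, so the inverse exists.
Bézout: 1 = 3·39 − 4·29.
So 29⁻¹ ≡ −4 ≡ 35 (mod 39).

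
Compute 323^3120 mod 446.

Using repeated squaring:
323^1 ≡ 323 (mod 446)
323^2 ≡ 323^2 = 104329 ≡ 411 (mod 446)
323^4 ≡ 411^2 = 168921 ≡ 333 (mod 446)
323^8 ≡ 333^2 = 110889 ≡ 281 (mod 446)
323^16 ≡ 281^2 = 78961 ≡ 19 (mod 446)
323^32 ≡ 19^2 = 361 (mod 446)
323^64 ≡ 361^2 = 130321 ≡ 89 (mod 446)
323^128 ≡ 89^2 = 7921 ≡ 339 (mod 446)
323^256 ≡ 339^2 = 114921 ≡ 299 (mod 446)
323^512 ≡ 299^2 = 89401 ≡ 201 (mod 446)
323^1024 ≡ 201^2 = 40401 ≡ 261 (mod 446)
323^2048 ≡ 261^2 = 68121 ≡ 329 (mod 446)
323^3120 = 323^2048 · 323^1024 · 323^32 · 323^16 ≡ 329 · 261 · 361 · 19 (mod 446).
Accumulate the product:
329 · 261 = 85869 ≡ 237
237 · 361 = 85557 ≡ 371
371 · 19 = 7049 ≡ 359

359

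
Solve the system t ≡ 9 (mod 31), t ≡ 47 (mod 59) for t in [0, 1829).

1404

31⁻¹ mod 59: 31·40 ≡ 1 (mod 59), so 31⁻¹ ≡ 40.
t = 9 + 31·((47 − 9)·40 mod 59) = 9 + 31·45 = 1404.
Check: 1404 mod 31 = 9, 1404 mod 59 = 47. ✓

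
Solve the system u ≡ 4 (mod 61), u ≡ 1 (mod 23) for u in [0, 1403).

61⁻¹ mod 23: 61×20 ≡ 1 (mod 23), so 61⁻¹ ≡ 20.
u = 4 + 61×((1 − 4)×20 mod 23) = 4 + 61×9 = 553.

553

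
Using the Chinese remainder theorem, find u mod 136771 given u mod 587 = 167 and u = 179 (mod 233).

92913

587⁻¹ mod 233: 587*52 ≡ 1 (mod 233), so 587⁻¹ ≡ 52.
u = 167 + 587*((179 − 167)*52 mod 233) = 167 + 587*158 = 92913.
Check: 92913 mod 587 = 167, 92913 mod 233 = 179. ✓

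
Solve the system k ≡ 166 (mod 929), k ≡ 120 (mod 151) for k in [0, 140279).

929⁻¹ mod 151: 929·46 ≡ 1 (mod 151), so 929⁻¹ ≡ 46.
k = 166 + 929·((120 − 166)·46 mod 151) = 166 + 929·149 = 138587.

138587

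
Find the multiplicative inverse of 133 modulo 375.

Run the extended Euclidean algorithm:
375 = 2·133 + 109
133 = 1·109 + 24
109 = 4·24 + 13
24 = 1·13 + 11
13 = 1·11 + 2
11 = 5·2 + 1
2 = 2·1 + 0
gcd(133, 375) = 1, so the inverse exists.
Back-substitute for 1:
1 = 1·11 − 5·2
  = −5·13 + 6·11
  = 6·24 − 11·13
  = −11·109 + 50·24
  = 50·133 − 61·109
  = −61·375 + 172·133
So 133⁻¹ ≡ 172 (mod 375).

172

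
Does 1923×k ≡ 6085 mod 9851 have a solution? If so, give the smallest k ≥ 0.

gcd(1923, 9851) = 1, so a unique solution mod 9851 exists.
1923⁻¹ ≡ 1127 (mod 9851).
k ≡ 1127×6085 ≡ 1499 (mod 9851).

1499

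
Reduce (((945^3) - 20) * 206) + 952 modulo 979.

(945)^3 ≡ 835 (mod 979)
835 - 20 = 815
815 * 206 = 167890 ≡ 481 (mod 979)
481 + 952 = 1433 ≡ 454 (mod 979)

454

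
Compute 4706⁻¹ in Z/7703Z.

1848

7703 = 1×4706 + 2997
4706 = 1×2997 + 1709
2997 = 1×1709 + 1288
1709 = 1×1288 + 421
1288 = 3×421 + 25
421 = 16×25 + 21
25 = 1×21 + 4
21 = 5×4 + 1
4 = 4×1 + 0
gcd(4706, 7703) = 1, so the inverse exists.
Back-substitute for 1:
1 = 1×21 − 5×4
  = −5×25 + 6×21
  = 6×421 − 101×25
  = −101×1288 + 309×421
  = 309×1709 − 410×1288
  = −410×2997 + 719×1709
  = 719×4706 − 1129×2997
  = −1129×7703 + 1848×4706
So 4706⁻¹ ≡ 1848 (mod 7703).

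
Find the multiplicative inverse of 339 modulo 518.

Run the extended Euclidean algorithm:
518 = 1·339 + 179
339 = 1·179 + 160
179 = 1·160 + 19
160 = 8·19 + 8
19 = 2·8 + 3
8 = 2·3 + 2
3 = 1·2 + 1
2 = 2·1 + 0
gcd(339, 518) = 1, so the inverse exists.
Bézout: 1 = 125·518 − 191·339.
So 339⁻¹ ≡ −191 ≡ 327 (mod 518).

327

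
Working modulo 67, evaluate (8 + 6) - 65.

8 + 6 = 14
14 - 65 = -51 ≡ 16 (mod 67)

16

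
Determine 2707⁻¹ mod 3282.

By the extended Euclidean algorithm:
3282 = 1×2707 + 575
2707 = 4×575 + 407
575 = 1×407 + 168
407 = 2×168 + 71
168 = 2×71 + 26
71 = 2×26 + 19
26 = 1×19 + 7
19 = 2×7 + 5
7 = 1×5 + 2
5 = 2×2 + 1
2 = 2×1 + 0
gcd(2707, 3282) = 1, so the inverse exists.
Back-substitute for 1:
1 = 1×5 − 2×2
  = −2×7 + 3×5
  = 3×19 − 8×7
  = −8×26 + 11×19
  = 11×71 − 30×26
  = −30×168 + 71×71
  = 71×407 − 172×168
  = −172×575 + 243×407
  = 243×2707 − 1144×575
  = −1144×3282 + 1387×2707
So 2707⁻¹ ≡ 1387 (mod 3282).

1387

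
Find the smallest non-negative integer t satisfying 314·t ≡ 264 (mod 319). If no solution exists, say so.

11

gcd(314, 319) = 1, so a unique solution mod 319 exists.
314⁻¹ ≡ 255 (mod 319).
t ≡ 255·264 ≡ 11 (mod 319).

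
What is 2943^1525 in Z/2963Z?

1525 in binary is 10111110101, i.e. 1525 = 1024 + 256 + 128 + 64 + 32 + 16 + 4 + 1.
2943^1 ≡ 2943 (mod 2963)
2943^2 ≡ 2943^2 = 8661249 ≡ 400 (mod 2963)
2943^4 ≡ 400^2 = 160000 ≡ 2961 (mod 2963)
2943^8 ≡ 2961^2 = 8767521 ≡ 4 (mod 2963)
2943^16 ≡ 4^2 = 16 (mod 2963)
2943^32 ≡ 16^2 = 256 (mod 2963)
2943^64 ≡ 256^2 = 65536 ≡ 350 (mod 2963)
2943^128 ≡ 350^2 = 122500 ≡ 1017 (mod 2963)
2943^256 ≡ 1017^2 = 1034289 ≡ 202 (mod 2963)
2943^512 ≡ 202^2 = 40804 ≡ 2285 (mod 2963)
2943^1024 ≡ 2285^2 = 5221225 ≡ 419 (mod 2963)
2943^1525 = 2943^1024 × 2943^256 × 2943^128 × 2943^64 × 2943^32 × 2943^16 × 2943^4 × 2943^1 ≡ 419 × 202 × 1017 × 350 × 256 × 16 × 2961 × 2943 (mod 2963).
Accumulate the product:
419 × 202 = 84638 ≡ 1674
1674 × 1017 = 1702458 ≡ 1696
1696 × 350 = 593600 ≡ 1000
1000 × 256 = 256000 ≡ 1182
1182 × 16 = 18912 ≡ 1134
1134 × 2961 = 3357774 ≡ 695
695 × 2943 = 2045385 ≡ 915

915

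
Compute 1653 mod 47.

8

1653 = 35×47 + 8, so 1653 ≡ 8 (mod 47).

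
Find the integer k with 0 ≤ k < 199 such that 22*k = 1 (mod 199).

190

By the extended Euclidean algorithm:
199 = 9*22 + 1
22 = 22*1 + 0
gcd(22, 199) = 1, so the inverse exists.
Bézout: 1 = 1*199 − 9*22.
So 22⁻¹ ≡ −9 ≡ 190 (mod 199).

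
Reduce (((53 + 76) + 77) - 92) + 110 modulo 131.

93

53 + 76 = 129
129 + 77 = 206 ≡ 75 (mod 131)
75 - 92 = -17 ≡ 114 (mod 131)
114 + 110 = 224 ≡ 93 (mod 131)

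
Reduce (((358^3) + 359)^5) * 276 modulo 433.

(358)^3 ≡ 300 (mod 433)
300 + 359 = 659 ≡ 226 (mod 433)
(226)^5 ≡ 47 (mod 433)
47 * 276 = 12972 ≡ 415 (mod 433)

415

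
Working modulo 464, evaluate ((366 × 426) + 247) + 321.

366 × 426 = 155916 ≡ 12 (mod 464)
12 + 247 = 259
259 + 321 = 580 ≡ 116 (mod 464)

116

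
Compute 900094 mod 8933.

900094 = 100·8933 + 6794, so 900094 ≡ 6794 (mod 8933).

6794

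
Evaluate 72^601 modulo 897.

601 in binary is 1001011001, i.e. 601 = 512 + 64 + 16 + 8 + 1.
72^1 ≡ 72 (mod 897)
72^2 ≡ 72^2 = 5184 ≡ 699 (mod 897)
72^4 ≡ 699^2 = 488601 ≡ 633 (mod 897)
72^8 ≡ 633^2 = 400689 ≡ 627 (mod 897)
72^16 ≡ 627^2 = 393129 ≡ 243 (mod 897)
72^32 ≡ 243^2 = 59049 ≡ 744 (mod 897)
72^64 ≡ 744^2 = 553536 ≡ 87 (mod 897)
72^128 ≡ 87^2 = 7569 ≡ 393 (mod 897)
72^256 ≡ 393^2 = 154449 ≡ 165 (mod 897)
72^512 ≡ 165^2 = 27225 ≡ 315 (mod 897)
72^601 = 72^512 · 72^64 · 72^16 · 72^8 · 72^1 ≡ 315 · 87 · 243 · 627 · 72 (mod 897).
Accumulate the product:
315 · 87 = 27405 ≡ 495
495 · 243 = 120285 ≡ 87
87 · 627 = 54549 ≡ 729
729 · 72 = 52488 ≡ 462

462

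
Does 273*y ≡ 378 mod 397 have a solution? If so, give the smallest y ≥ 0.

93

gcd(273, 397) = 1, so a unique solution mod 397 exists.
273⁻¹ ≡ 16 (mod 397).
y ≡ 16*378 ≡ 93 (mod 397).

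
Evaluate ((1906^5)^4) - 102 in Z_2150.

(1906)^5 ≡ 926 (mod 2150)
(926)^4 ≡ 126 (mod 2150)
126 - 102 = 24

24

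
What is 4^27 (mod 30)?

27 in binary is 11011, i.e. 27 = 16 + 8 + 2 + 1.
4^1 ≡ 4 (mod 30)
4^2 ≡ 4^2 = 16 (mod 30)
4^4 ≡ 16^2 = 256 ≡ 16 (mod 30)
4^8 ≡ 16^2 = 256 ≡ 16 (mod 30)
4^16 ≡ 16^2 = 256 ≡ 16 (mod 30)
4^27 = 4^16 × 4^8 × 4^2 × 4^1 ≡ 16 × 16 × 16 × 4 (mod 30).
Accumulate the product:
16 × 16 = 256 ≡ 16
16 × 16 = 256 ≡ 16
16 × 4 = 64 ≡ 4

4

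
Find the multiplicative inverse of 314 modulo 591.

591 = 1·314 + 277
314 = 1·277 + 37
277 = 7·37 + 18
37 = 2·18 + 1
18 = 18·1 + 0
gcd(314, 591) = 1, so the inverse exists.
Bézout: 1 = −17·591 + 32·314.
So 314⁻¹ ≡ 32 (mod 591).

32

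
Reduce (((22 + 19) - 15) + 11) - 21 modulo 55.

22 + 19 = 41
41 - 15 = 26
26 + 11 = 37
37 - 21 = 16

16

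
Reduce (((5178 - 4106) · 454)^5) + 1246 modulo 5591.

5178 - 4106 = 1072
1072 · 454 = 486688 ≡ 271 (mod 5591)
(271)^5 ≡ 3085 (mod 5591)
3085 + 1246 = 4331

4331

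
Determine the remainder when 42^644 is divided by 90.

Using repeated squaring:
644 in binary is 1010000100, i.e. 644 = 512 + 128 + 4.
42^1 ≡ 42 (mod 90)
42^2 ≡ 42^2 = 1764 ≡ 54 (mod 90)
42^4 ≡ 54^2 = 2916 ≡ 36 (mod 90)
42^8 ≡ 36^2 = 1296 ≡ 36 (mod 90)
42^16 ≡ 36^2 = 1296 ≡ 36 (mod 90)
42^32 ≡ 36^2 = 1296 ≡ 36 (mod 90)
42^64 ≡ 36^2 = 1296 ≡ 36 (mod 90)
42^128 ≡ 36^2 = 1296 ≡ 36 (mod 90)
42^256 ≡ 36^2 = 1296 ≡ 36 (mod 90)
42^512 ≡ 36^2 = 1296 ≡ 36 (mod 90)
42^644 = 42^512 × 42^128 × 42^4 ≡ 36 × 36 × 36 (mod 90).
Accumulate the product:
36 × 36 = 1296 ≡ 36
36 × 36 = 1296 ≡ 36

36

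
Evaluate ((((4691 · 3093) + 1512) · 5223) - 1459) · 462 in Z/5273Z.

4691 · 3093 = 14509263 ≡ 3240 (mod 5273)
3240 + 1512 = 4752
4752 · 5223 = 24819696 ≡ 4958 (mod 5273)
4958 - 1459 = 3499
3499 · 462 = 1616538 ≡ 3000 (mod 5273)

3000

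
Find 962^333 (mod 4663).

333 in binary is 101001101, i.e. 333 = 256 + 64 + 8 + 4 + 1.
962^1 ≡ 962 (mod 4663)
962^2 ≡ 962^2 = 925444 ≡ 2170 (mod 4663)
962^4 ≡ 2170^2 = 4708900 ≡ 3933 (mod 4663)
962^8 ≡ 3933^2 = 15468489 ≡ 1318 (mod 4663)
962^16 ≡ 1318^2 = 1737124 ≡ 2488 (mod 4663)
962^32 ≡ 2488^2 = 6190144 ≡ 2343 (mod 4663)
962^64 ≡ 2343^2 = 5489649 ≡ 1298 (mod 4663)
962^128 ≡ 1298^2 = 1684804 ≡ 1461 (mod 4663)
962^256 ≡ 1461^2 = 2134521 ≡ 3530 (mod 4663)
962^333 = 962^256 * 962^64 * 962^8 * 962^4 * 962^1 ≡ 3530 * 1298 * 1318 * 3933 * 962 (mod 4663).
Accumulate the product:
3530 * 1298 = 4581940 ≡ 2874
2874 * 1318 = 3787932 ≡ 1576
1576 * 3933 = 6198408 ≡ 1281
1281 * 962 = 1232322 ≡ 1290

1290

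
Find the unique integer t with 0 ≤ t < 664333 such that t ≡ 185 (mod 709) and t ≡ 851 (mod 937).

709⁻¹ mod 937: 709*300 ≡ 1 (mod 937), so 709⁻¹ ≡ 300.
t = 185 + 709*((851 − 185)*300 mod 937) = 185 + 709*219 = 155456.
Check: 155456 mod 709 = 185, 155456 mod 937 = 851. ✓

155456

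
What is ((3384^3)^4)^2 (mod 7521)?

6288

(3384)^3 ≡ 234 (mod 7521)
(234)^4 ≡ 2970 (mod 7521)
(2970)^2 ≡ 6288 (mod 7521)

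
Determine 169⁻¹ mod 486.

Run the extended Euclidean algorithm:
486 = 2·169 + 148
169 = 1·148 + 21
148 = 7·21 + 1
21 = 21·1 + 0
gcd(169, 486) = 1, so the inverse exists.
Bézout: 1 = 8·486 − 23·169.
So 169⁻¹ ≡ −23 ≡ 463 (mod 486).

463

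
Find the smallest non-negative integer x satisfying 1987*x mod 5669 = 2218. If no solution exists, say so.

gcd(1987, 5669) = 1, so a unique solution mod 5669 exists.
1987⁻¹ ≡ 796 (mod 5669).
x ≡ 796*2218 ≡ 2469 (mod 5669).

2469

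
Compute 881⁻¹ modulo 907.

Run the extended Euclidean algorithm:
907 = 1×881 + 26
881 = 33×26 + 23
26 = 1×23 + 3
23 = 7×3 + 2
3 = 1×2 + 1
2 = 2×1 + 0
gcd(881, 907) = 1, so the inverse exists.
Bézout: 1 = 305×907 − 314×881.
So 881⁻¹ ≡ −314 ≡ 593 (mod 907).

593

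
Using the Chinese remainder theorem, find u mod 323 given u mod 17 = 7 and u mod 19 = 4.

17⁻¹ mod 19: 17*9 ≡ 1 (mod 19), so 17⁻¹ ≡ 9.
u = 7 + 17*((4 − 7)*9 mod 19) = 7 + 17*11 = 194.

194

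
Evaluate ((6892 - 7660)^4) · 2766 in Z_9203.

7434

6892 - 7660 = -768 ≡ 8435 (mod 9203)
(8435)^4 ≡ 1999 (mod 9203)
1999 · 2766 = 5529234 ≡ 7434 (mod 9203)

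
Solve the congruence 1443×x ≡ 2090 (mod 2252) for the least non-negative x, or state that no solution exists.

gcd(1443, 2252) = 1, so a unique solution mod 2252 exists.
1443⁻¹ ≡ 1467 (mod 2252).
x ≡ 1467×2090 ≡ 1058 (mod 2252).

1058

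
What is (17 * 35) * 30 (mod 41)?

15

17 * 35 = 595 ≡ 21 (mod 41)
21 * 30 = 630 ≡ 15 (mod 41)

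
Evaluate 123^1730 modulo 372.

249

1730 in binary is 11011000010, i.e. 1730 = 1024 + 512 + 128 + 64 + 2.
123^1 ≡ 123 (mod 372)
123^2 ≡ 123^2 = 15129 ≡ 249 (mod 372)
123^4 ≡ 249^2 = 62001 ≡ 249 (mod 372)
123^8 ≡ 249^2 = 62001 ≡ 249 (mod 372)
123^16 ≡ 249^2 = 62001 ≡ 249 (mod 372)
123^32 ≡ 249^2 = 62001 ≡ 249 (mod 372)
123^64 ≡ 249^2 = 62001 ≡ 249 (mod 372)
123^128 ≡ 249^2 = 62001 ≡ 249 (mod 372)
123^256 ≡ 249^2 = 62001 ≡ 249 (mod 372)
123^512 ≡ 249^2 = 62001 ≡ 249 (mod 372)
123^1024 ≡ 249^2 = 62001 ≡ 249 (mod 372)
123^1730 = 123^1024 · 123^512 · 123^128 · 123^64 · 123^2 ≡ 249 · 249 · 249 · 249 · 249 (mod 372).
Accumulate the product:
249 · 249 = 62001 ≡ 249
249 · 249 = 62001 ≡ 249
249 · 249 = 62001 ≡ 249
249 · 249 = 62001 ≡ 249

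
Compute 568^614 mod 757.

614 in binary is 1001100110, i.e. 614 = 512 + 64 + 32 + 4 + 2.
568^1 ≡ 568 (mod 757)
568^2 ≡ 568^2 = 322624 ≡ 142 (mod 757)
568^4 ≡ 142^2 = 20164 ≡ 482 (mod 757)
568^8 ≡ 482^2 = 232324 ≡ 682 (mod 757)
568^16 ≡ 682^2 = 465124 ≡ 326 (mod 757)
568^32 ≡ 326^2 = 106276 ≡ 296 (mod 757)
568^64 ≡ 296^2 = 87616 ≡ 561 (mod 757)
568^128 ≡ 561^2 = 314721 ≡ 566 (mod 757)
568^256 ≡ 566^2 = 320356 ≡ 145 (mod 757)
568^512 ≡ 145^2 = 21025 ≡ 586 (mod 757)
568^614 = 568^512 · 568^64 · 568^32 · 568^4 · 568^2 ≡ 586 · 561 · 296 · 482 · 142 (mod 757).
Accumulate the product:
586 · 561 = 328746 ≡ 208
208 · 296 = 61568 ≡ 251
251 · 482 = 120982 ≡ 619
619 · 142 = 87898 ≡ 86

86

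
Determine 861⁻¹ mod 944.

853

Run the extended Euclidean algorithm:
944 = 1·861 + 83
861 = 10·83 + 31
83 = 2·31 + 21
31 = 1·21 + 10
21 = 2·10 + 1
10 = 10·1 + 0
gcd(861, 944) = 1, so the inverse exists.
Bézout: 1 = 83·944 − 91·861.
So 861⁻¹ ≡ −91 ≡ 853 (mod 944).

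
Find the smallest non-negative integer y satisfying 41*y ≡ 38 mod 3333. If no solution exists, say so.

2521

gcd(41, 3333) = 1, so a unique solution mod 3333 exists.
41⁻¹ ≡ 1382 (mod 3333).
y ≡ 1382*38 ≡ 2521 (mod 3333).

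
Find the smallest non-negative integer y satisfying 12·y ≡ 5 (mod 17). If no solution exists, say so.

16

gcd(12, 17) = 1, so a unique solution mod 17 exists.
12⁻¹ ≡ 10 (mod 17).
y ≡ 10·5 ≡ 16 (mod 17).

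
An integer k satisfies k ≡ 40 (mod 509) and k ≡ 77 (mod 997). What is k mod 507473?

509⁻¹ mod 997: 509×190 ≡ 1 (mod 997), so 509⁻¹ ≡ 190.
k = 40 + 509×((77 − 40)×190 mod 997) = 40 + 509×51 = 25999.

25999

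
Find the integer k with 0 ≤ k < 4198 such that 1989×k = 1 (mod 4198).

935

By the extended Euclidean algorithm:
4198 = 2·1989 + 220
1989 = 9·220 + 9
220 = 24·9 + 4
9 = 2·4 + 1
4 = 4·1 + 0
gcd(1989, 4198) = 1, so the inverse exists.
Back-substitute for 1:
1 = 1·9 − 2·4
  = −2·220 + 49·9
  = 49·1989 − 443·220
  = −443·4198 + 935·1989
So 1989⁻¹ ≡ 935 (mod 4198).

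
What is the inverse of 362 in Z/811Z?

By the extended Euclidean algorithm:
811 = 2*362 + 87
362 = 4*87 + 14
87 = 6*14 + 3
14 = 4*3 + 2
3 = 1*2 + 1
2 = 2*1 + 0
gcd(362, 811) = 1, so the inverse exists.
Back-substitute for 1:
1 = 1*3 − 1*2
  = −1*14 + 5*3
  = 5*87 − 31*14
  = −31*362 + 129*87
  = 129*811 − 289*362
So 362⁻¹ ≡ −289 ≡ 522 (mod 811).

522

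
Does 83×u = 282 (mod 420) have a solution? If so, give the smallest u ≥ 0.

gcd(83, 420) = 1, so a unique solution mod 420 exists.
83⁻¹ ≡ 167 (mod 420).
u ≡ 167×282 ≡ 54 (mod 420).

54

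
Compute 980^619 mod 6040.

200

619 in binary is 1001101011, i.e. 619 = 512 + 64 + 32 + 8 + 2 + 1.
980^1 ≡ 980 (mod 6040)
980^2 ≡ 980^2 = 960400 ≡ 40 (mod 6040)
980^4 ≡ 40^2 = 1600 (mod 6040)
980^8 ≡ 1600^2 = 2560000 ≡ 5080 (mod 6040)
980^16 ≡ 5080^2 = 25806400 ≡ 3520 (mod 6040)
980^32 ≡ 3520^2 = 12390400 ≡ 2360 (mod 6040)
980^64 ≡ 2360^2 = 5569600 ≡ 720 (mod 6040)
980^128 ≡ 720^2 = 518400 ≡ 5000 (mod 6040)
980^256 ≡ 5000^2 = 25000000 ≡ 440 (mod 6040)
980^512 ≡ 440^2 = 193600 ≡ 320 (mod 6040)
980^619 = 980^512 · 980^64 · 980^32 · 980^8 · 980^2 · 980^1 ≡ 320 · 720 · 2360 · 5080 · 40 · 980 (mod 6040).
Accumulate the product:
320 · 720 = 230400 ≡ 880
880 · 2360 = 2076800 ≡ 5080
5080 · 5080 = 25806400 ≡ 3520
3520 · 40 = 140800 ≡ 1880
1880 · 980 = 1842400 ≡ 200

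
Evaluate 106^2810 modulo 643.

2810 in binary is 101011111010, i.e. 2810 = 2048 + 512 + 128 + 64 + 32 + 16 + 8 + 2.
106^1 ≡ 106 (mod 643)
106^2 ≡ 106^2 = 11236 ≡ 305 (mod 643)
106^4 ≡ 305^2 = 93025 ≡ 433 (mod 643)
106^8 ≡ 433^2 = 187489 ≡ 376 (mod 643)
106^16 ≡ 376^2 = 141376 ≡ 559 (mod 643)
106^32 ≡ 559^2 = 312481 ≡ 626 (mod 643)
106^64 ≡ 626^2 = 391876 ≡ 289 (mod 643)
106^128 ≡ 289^2 = 83521 ≡ 574 (mod 643)
106^256 ≡ 574^2 = 329476 ≡ 260 (mod 643)
106^512 ≡ 260^2 = 67600 ≡ 85 (mod 643)
106^1024 ≡ 85^2 = 7225 ≡ 152 (mod 643)
106^2048 ≡ 152^2 = 23104 ≡ 599 (mod 643)
106^2810 = 106^2048 × 106^512 × 106^128 × 106^64 × 106^32 × 106^16 × 106^8 × 106^2 ≡ 599 × 85 × 574 × 289 × 626 × 559 × 376 × 305 (mod 643).
Accumulate the product:
599 × 85 = 50915 ≡ 118
118 × 574 = 67732 ≡ 217
217 × 289 = 62713 ≡ 342
342 × 626 = 214092 ≡ 616
616 × 559 = 344344 ≡ 339
339 × 376 = 127464 ≡ 150
150 × 305 = 45750 ≡ 97

97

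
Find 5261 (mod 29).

12

5261 = 181×29 + 12, so 5261 ≡ 12 (mod 29).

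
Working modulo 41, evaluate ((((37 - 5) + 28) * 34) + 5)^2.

25

37 - 5 = 32
32 + 28 = 60 ≡ 19 (mod 41)
19 * 34 = 646 ≡ 31 (mod 41)
31 + 5 = 36
(36)^2 ≡ 25 (mod 41)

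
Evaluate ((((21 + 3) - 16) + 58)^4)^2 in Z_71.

21 + 3 = 24
24 - 16 = 8
8 + 58 = 66
(66)^4 ≡ 57 (mod 71)
(57)^2 ≡ 54 (mod 71)

54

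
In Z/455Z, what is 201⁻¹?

206

By the extended Euclidean algorithm:
455 = 2·201 + 53
201 = 3·53 + 42
53 = 1·42 + 11
42 = 3·11 + 9
11 = 1·9 + 2
9 = 4·2 + 1
2 = 2·1 + 0
gcd(201, 455) = 1, so the inverse exists.
Bézout: 1 = −91·455 + 206·201.
So 201⁻¹ ≡ 206 (mod 455).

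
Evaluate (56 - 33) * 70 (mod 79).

56 - 33 = 23
23 * 70 = 1610 ≡ 30 (mod 79)

30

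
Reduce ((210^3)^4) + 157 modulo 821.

(210)^3 ≡ 120 (mod 821)
(120)^4 ≡ 30 (mod 821)
30 + 157 = 187

187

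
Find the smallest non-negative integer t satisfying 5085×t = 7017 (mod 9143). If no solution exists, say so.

6566

gcd(5085, 9143) = 1, so a unique solution mod 9143 exists.
5085⁻¹ ≡ 6766 (mod 9143).
t ≡ 6766×7017 ≡ 6566 (mod 9143).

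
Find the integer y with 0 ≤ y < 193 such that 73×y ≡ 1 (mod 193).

156

193 = 2*73 + 47
73 = 1*47 + 26
47 = 1*26 + 21
26 = 1*21 + 5
21 = 4*5 + 1
5 = 5*1 + 0
gcd(73, 193) = 1, so the inverse exists.
Back-substitute for 1:
1 = 1*21 − 4*5
  = −4*26 + 5*21
  = 5*47 − 9*26
  = −9*73 + 14*47
  = 14*193 − 37*73
So 73⁻¹ ≡ −37 ≡ 156 (mod 193).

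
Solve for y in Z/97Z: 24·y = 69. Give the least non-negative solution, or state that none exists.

gcd(24, 97) = 1, so a unique solution mod 97 exists.
24⁻¹ ≡ 93 (mod 97).
y ≡ 93·69 ≡ 15 (mod 97).

15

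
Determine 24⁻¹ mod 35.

19

35 = 1×24 + 11
24 = 2×11 + 2
11 = 5×2 + 1
2 = 2×1 + 0
gcd(24, 35) = 1, so the inverse exists.
Back-substitute for 1:
1 = 1×11 − 5×2
  = −5×24 + 11×11
  = 11×35 − 16×24
So 24⁻¹ ≡ −16 ≡ 19 (mod 35).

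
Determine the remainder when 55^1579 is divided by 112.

1579 in binary is 11000101011, i.e. 1579 = 1024 + 512 + 32 + 8 + 2 + 1.
55^1 ≡ 55 (mod 112)
55^2 ≡ 55^2 = 3025 ≡ 1 (mod 112)
55^4 ≡ 1^2 = 1 (mod 112)
55^8 ≡ 1^2 = 1 (mod 112)
55^16 ≡ 1^2 = 1 (mod 112)
55^32 ≡ 1^2 = 1 (mod 112)
55^64 ≡ 1^2 = 1 (mod 112)
55^128 ≡ 1^2 = 1 (mod 112)
55^256 ≡ 1^2 = 1 (mod 112)
55^512 ≡ 1^2 = 1 (mod 112)
55^1024 ≡ 1^2 = 1 (mod 112)
55^1579 = 55^1024 · 55^512 · 55^32 · 55^8 · 55^2 · 55^1 ≡ 1 · 1 · 1 · 1 · 1 · 55 (mod 112).
Accumulate the product:
1 · 1 = 1
1 · 1 = 1
1 · 1 = 1
1 · 1 = 1
1 · 55 = 55

55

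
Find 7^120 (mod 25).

1

Using repeated squaring:
120 in binary is 1111000, i.e. 120 = 64 + 32 + 16 + 8.
7^1 ≡ 7 (mod 25)
7^2 ≡ 7^2 = 49 ≡ 24 (mod 25)
7^4 ≡ 24^2 = 576 ≡ 1 (mod 25)
7^8 ≡ 1^2 = 1 (mod 25)
7^16 ≡ 1^2 = 1 (mod 25)
7^32 ≡ 1^2 = 1 (mod 25)
7^64 ≡ 1^2 = 1 (mod 25)
7^120 = 7^64 · 7^32 · 7^16 · 7^8 ≡ 1 · 1 · 1 · 1 (mod 25).
Accumulate the product:
1 · 1 = 1
1 · 1 = 1
1 · 1 = 1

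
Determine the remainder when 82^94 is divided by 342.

118

Using repeated squaring:
94 in binary is 1011110, i.e. 94 = 64 + 16 + 8 + 4 + 2.
82^1 ≡ 82 (mod 342)
82^2 ≡ 82^2 = 6724 ≡ 226 (mod 342)
82^4 ≡ 226^2 = 51076 ≡ 118 (mod 342)
82^8 ≡ 118^2 = 13924 ≡ 244 (mod 342)
82^16 ≡ 244^2 = 59536 ≡ 28 (mod 342)
82^32 ≡ 28^2 = 784 ≡ 100 (mod 342)
82^64 ≡ 100^2 = 10000 ≡ 82 (mod 342)
82^94 = 82^64 * 82^16 * 82^8 * 82^4 * 82^2 ≡ 82 * 28 * 244 * 118 * 226 (mod 342).
Accumulate the product:
82 * 28 = 2296 ≡ 244
244 * 244 = 59536 ≡ 28
28 * 118 = 3304 ≡ 226
226 * 226 = 51076 ≡ 118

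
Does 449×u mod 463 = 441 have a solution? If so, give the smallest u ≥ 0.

gcd(449, 463) = 1, so a unique solution mod 463 exists.
449⁻¹ ≡ 33 (mod 463).
u ≡ 33×441 ≡ 200 (mod 463).

200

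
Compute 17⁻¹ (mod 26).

Run the extended Euclidean algorithm:
26 = 1×17 + 9
17 = 1×9 + 8
9 = 1×8 + 1
8 = 8×1 + 0
gcd(17, 26) = 1, so the inverse exists.
Back-substitute for 1:
1 = 1×9 − 1×8
  = −1×17 + 2×9
  = 2×26 − 3×17
So 17⁻¹ ≡ −3 ≡ 23 (mod 26).

23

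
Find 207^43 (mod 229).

207^1 ≡ 207 (mod 229)
207^2 ≡ 207^2 = 42849 ≡ 26 (mod 229)
207^4 ≡ 26^2 = 676 ≡ 218 (mod 229)
207^8 ≡ 218^2 = 47524 ≡ 121 (mod 229)
207^16 ≡ 121^2 = 14641 ≡ 214 (mod 229)
207^32 ≡ 214^2 = 45796 ≡ 225 (mod 229)
207^43 = 207^32 · 207^8 · 207^2 · 207^1 ≡ 225 · 121 · 26 · 207 (mod 229).
Accumulate the product:
225 · 121 = 27225 ≡ 203
203 · 26 = 5278 ≡ 11
11 · 207 = 2277 ≡ 216

216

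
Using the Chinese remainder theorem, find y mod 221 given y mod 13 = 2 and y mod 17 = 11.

13⁻¹ mod 17: 13*4 ≡ 1 (mod 17), so 13⁻¹ ≡ 4.
y = 2 + 13*((11 − 2)*4 mod 17) = 2 + 13*2 = 28.

28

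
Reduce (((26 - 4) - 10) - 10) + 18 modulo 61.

20

26 - 4 = 22
22 - 10 = 12
12 - 10 = 2
2 + 18 = 20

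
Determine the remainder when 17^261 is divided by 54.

53

Using repeated squaring:
17^1 ≡ 17 (mod 54)
17^2 ≡ 17^2 = 289 ≡ 19 (mod 54)
17^4 ≡ 19^2 = 361 ≡ 37 (mod 54)
17^8 ≡ 37^2 = 1369 ≡ 19 (mod 54)
17^16 ≡ 19^2 = 361 ≡ 37 (mod 54)
17^32 ≡ 37^2 = 1369 ≡ 19 (mod 54)
17^64 ≡ 19^2 = 361 ≡ 37 (mod 54)
17^128 ≡ 37^2 = 1369 ≡ 19 (mod 54)
17^256 ≡ 19^2 = 361 ≡ 37 (mod 54)
17^261 = 17^256 × 17^4 × 17^1 ≡ 37 × 37 × 17 (mod 54).
Accumulate the product:
37 × 37 = 1369 ≡ 19
19 × 17 = 323 ≡ 53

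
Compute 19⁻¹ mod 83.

35

83 = 4×19 + 7
19 = 2×7 + 5
7 = 1×5 + 2
5 = 2×2 + 1
2 = 2×1 + 0
gcd(19, 83) = 1, so the inverse exists.
Back-substitute for 1:
1 = 1×5 − 2×2
  = −2×7 + 3×5
  = 3×19 − 8×7
  = −8×83 + 35×19
So 19⁻¹ ≡ 35 (mod 83).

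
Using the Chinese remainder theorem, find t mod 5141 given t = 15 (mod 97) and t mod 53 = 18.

97⁻¹ mod 53: 97×47 ≡ 1 (mod 53), so 97⁻¹ ≡ 47.
t = 15 + 97×((18 − 15)×47 mod 53) = 15 + 97×35 = 3410.
Check: 3410 mod 97 = 15, 3410 mod 53 = 18. ✓

3410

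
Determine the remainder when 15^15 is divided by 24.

Compute successive squares:
15 in binary is 1111, i.e. 15 = 8 + 4 + 2 + 1.
15^1 ≡ 15 (mod 24)
15^2 ≡ 15^2 = 225 ≡ 9 (mod 24)
15^4 ≡ 9^2 = 81 ≡ 9 (mod 24)
15^8 ≡ 9^2 = 81 ≡ 9 (mod 24)
15^15 = 15^8 * 15^4 * 15^2 * 15^1 ≡ 9 * 9 * 9 * 15 (mod 24).
Accumulate the product:
9 * 9 = 81 ≡ 9
9 * 9 = 81 ≡ 9
9 * 15 = 135 ≡ 15

15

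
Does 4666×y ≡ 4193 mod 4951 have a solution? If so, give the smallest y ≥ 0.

gcd(4666, 4951) = 1, so a unique solution mod 4951 exists.
4666⁻¹ ≡ 2102 (mod 4951).
y ≡ 2102×4193 ≡ 906 (mod 4951).

906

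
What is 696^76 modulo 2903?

Using repeated squaring:
696^1 ≡ 696 (mod 2903)
696^2 ≡ 696^2 = 484416 ≡ 2518 (mod 2903)
696^4 ≡ 2518^2 = 6340324 ≡ 172 (mod 2903)
696^8 ≡ 172^2 = 29584 ≡ 554 (mod 2903)
696^16 ≡ 554^2 = 306916 ≡ 2101 (mod 2903)
696^32 ≡ 2101^2 = 4414201 ≡ 1641 (mod 2903)
696^64 ≡ 1641^2 = 2692881 ≡ 1800 (mod 2903)
696^76 = 696^64 × 696^8 × 696^4 ≡ 1800 × 554 × 172 (mod 2903).
Accumulate the product:
1800 × 554 = 997200 ≡ 1471
1471 × 172 = 253012 ≡ 451

451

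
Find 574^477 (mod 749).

574^1 ≡ 574 (mod 749)
574^2 ≡ 574^2 = 329476 ≡ 665 (mod 749)
574^4 ≡ 665^2 = 442225 ≡ 315 (mod 749)
574^8 ≡ 315^2 = 99225 ≡ 357 (mod 749)
574^16 ≡ 357^2 = 127449 ≡ 119 (mod 749)
574^32 ≡ 119^2 = 14161 ≡ 679 (mod 749)
574^64 ≡ 679^2 = 461041 ≡ 406 (mod 749)
574^128 ≡ 406^2 = 164836 ≡ 56 (mod 749)
574^256 ≡ 56^2 = 3136 ≡ 140 (mod 749)
574^477 = 574^256 · 574^128 · 574^64 · 574^16 · 574^8 · 574^4 · 574^1 ≡ 140 · 56 · 406 · 119 · 357 · 315 · 574 (mod 749).
Accumulate the product:
140 · 56 = 7840 ≡ 350
350 · 406 = 142100 ≡ 539
539 · 119 = 64141 ≡ 476
476 · 357 = 169932 ≡ 658
658 · 315 = 207270 ≡ 546
546 · 574 = 313404 ≡ 322

322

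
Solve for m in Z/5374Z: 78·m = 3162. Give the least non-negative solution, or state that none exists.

gcd(78, 5374) = 2, and 2 | 3162, so solutions exist.
Divide through by 2: 39·m = 1581 (mod 2687).
39⁻¹ ≡ 689 (mod 2687).
m ≡ 689·1581 ≡ 1074 (mod 2687).
The smallest non-negative solution is m = 1074.

1074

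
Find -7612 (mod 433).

-7612 = -18·433 + 182, so -7612 ≡ 182 (mod 433).

182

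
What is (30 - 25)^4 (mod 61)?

15

30 - 25 = 5
(5)^4 ≡ 15 (mod 61)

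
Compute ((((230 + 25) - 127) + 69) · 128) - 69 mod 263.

162

230 + 25 = 255
255 - 127 = 128
128 + 69 = 197
197 · 128 = 25216 ≡ 231 (mod 263)
231 - 69 = 162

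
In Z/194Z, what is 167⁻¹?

Apply the Euclidean algorithm and back-substitute:
194 = 1*167 + 27
167 = 6*27 + 5
27 = 5*5 + 2
5 = 2*2 + 1
2 = 2*1 + 0
gcd(167, 194) = 1, so the inverse exists.
Bézout: 1 = −68*194 + 79*167.
So 167⁻¹ ≡ 79 (mod 194).

79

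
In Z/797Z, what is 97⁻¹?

493

Run the extended Euclidean algorithm:
797 = 8·97 + 21
97 = 4·21 + 13
21 = 1·13 + 8
13 = 1·8 + 5
8 = 1·5 + 3
5 = 1·3 + 2
3 = 1·2 + 1
2 = 2·1 + 0
gcd(97, 797) = 1, so the inverse exists.
Back-substitute for 1:
1 = 1·3 − 1·2
  = −1·5 + 2·3
  = 2·8 − 3·5
  = −3·13 + 5·8
  = 5·21 − 8·13
  = −8·97 + 37·21
  = 37·797 − 304·97
So 97⁻¹ ≡ −304 ≡ 493 (mod 797).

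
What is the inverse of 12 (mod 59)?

Apply the Euclidean algorithm and back-substitute:
59 = 4×12 + 11
12 = 1×11 + 1
11 = 11×1 + 0
gcd(12, 59) = 1, so the inverse exists.
Back-substitute for 1:
1 = 1×12 − 1×11
  = −1×59 + 5×12
So 12⁻¹ ≡ 5 (mod 59).

5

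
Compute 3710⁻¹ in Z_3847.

Run the extended Euclidean algorithm:
3847 = 1*3710 + 137
3710 = 27*137 + 11
137 = 12*11 + 5
11 = 2*5 + 1
5 = 5*1 + 0
gcd(3710, 3847) = 1, so the inverse exists.
Back-substitute for 1:
1 = 1*11 − 2*5
  = −2*137 + 25*11
  = 25*3710 − 677*137
  = −677*3847 + 702*3710
So 3710⁻¹ ≡ 702 (mod 3847).

702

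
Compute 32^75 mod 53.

By square-and-multiply:
32^1 ≡ 32 (mod 53)
32^2 ≡ 32^2 = 1024 ≡ 17 (mod 53)
32^4 ≡ 17^2 = 289 ≡ 24 (mod 53)
32^8 ≡ 24^2 = 576 ≡ 46 (mod 53)
32^16 ≡ 46^2 = 2116 ≡ 49 (mod 53)
32^32 ≡ 49^2 = 2401 ≡ 16 (mod 53)
32^64 ≡ 16^2 = 256 ≡ 44 (mod 53)
32^75 = 32^64 · 32^8 · 32^2 · 32^1 ≡ 44 · 46 · 17 · 32 (mod 53).
Accumulate the product:
44 · 46 = 2024 ≡ 10
10 · 17 = 170 ≡ 11
11 · 32 = 352 ≡ 34

34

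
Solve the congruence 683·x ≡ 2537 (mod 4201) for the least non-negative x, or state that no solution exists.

4094

gcd(683, 4201) = 1, so a unique solution mod 4201 exists.
683⁻¹ ≡ 3426 (mod 4201).
x ≡ 3426·2537 ≡ 4094 (mod 4201).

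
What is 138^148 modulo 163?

Compute successive squares:
148 in binary is 10010100, i.e. 148 = 128 + 16 + 4.
138^1 ≡ 138 (mod 163)
138^2 ≡ 138^2 = 19044 ≡ 136 (mod 163)
138^4 ≡ 136^2 = 18496 ≡ 77 (mod 163)
138^8 ≡ 77^2 = 5929 ≡ 61 (mod 163)
138^16 ≡ 61^2 = 3721 ≡ 135 (mod 163)
138^32 ≡ 135^2 = 18225 ≡ 132 (mod 163)
138^64 ≡ 132^2 = 17424 ≡ 146 (mod 163)
138^128 ≡ 146^2 = 21316 ≡ 126 (mod 163)
138^148 = 138^128 * 138^16 * 138^4 ≡ 126 * 135 * 77 (mod 163).
Accumulate the product:
126 * 135 = 17010 ≡ 58
58 * 77 = 4466 ≡ 65

65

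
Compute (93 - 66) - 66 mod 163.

93 - 66 = 27
27 - 66 = -39 ≡ 124 (mod 163)

124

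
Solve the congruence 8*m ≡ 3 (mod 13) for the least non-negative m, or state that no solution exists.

2

gcd(8, 13) = 1, so a unique solution mod 13 exists.
8⁻¹ ≡ 5 (mod 13).
m ≡ 5*3 ≡ 2 (mod 13).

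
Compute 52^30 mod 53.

Using repeated squaring:
52^1 ≡ 52 (mod 53)
52^2 ≡ 52^2 = 2704 ≡ 1 (mod 53)
52^4 ≡ 1^2 = 1 (mod 53)
52^8 ≡ 1^2 = 1 (mod 53)
52^16 ≡ 1^2 = 1 (mod 53)
52^30 = 52^16 × 52^8 × 52^4 × 52^2 ≡ 1 × 1 × 1 × 1 (mod 53).
Accumulate the product:
1 × 1 = 1
1 × 1 = 1
1 × 1 = 1

1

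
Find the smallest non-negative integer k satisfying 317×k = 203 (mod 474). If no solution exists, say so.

gcd(317, 474) = 1, so a unique solution mod 474 exists.
317⁻¹ ≡ 317 (mod 474).
k ≡ 317×203 ≡ 361 (mod 474).

361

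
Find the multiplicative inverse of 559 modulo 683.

Apply the Euclidean algorithm and back-substitute:
683 = 1*559 + 124
559 = 4*124 + 63
124 = 1*63 + 61
63 = 1*61 + 2
61 = 30*2 + 1
2 = 2*1 + 0
gcd(559, 683) = 1, so the inverse exists.
Back-substitute for 1:
1 = 1*61 − 30*2
  = −30*63 + 31*61
  = 31*124 − 61*63
  = −61*559 + 275*124
  = 275*683 − 336*559
So 559⁻¹ ≡ −336 ≡ 347 (mod 683).

347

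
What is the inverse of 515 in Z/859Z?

By the extended Euclidean algorithm:
859 = 1·515 + 344
515 = 1·344 + 171
344 = 2·171 + 2
171 = 85·2 + 1
2 = 2·1 + 0
gcd(515, 859) = 1, so the inverse exists.
Bézout: 1 = −256·859 + 427·515.
So 515⁻¹ ≡ 427 (mod 859).

427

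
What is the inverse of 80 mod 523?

Run the extended Euclidean algorithm:
523 = 6·80 + 43
80 = 1·43 + 37
43 = 1·37 + 6
37 = 6·6 + 1
6 = 6·1 + 0
gcd(80, 523) = 1, so the inverse exists.
Bézout: 1 = −13·523 + 85·80.
So 80⁻¹ ≡ 85 (mod 523).

85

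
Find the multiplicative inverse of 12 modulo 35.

3

35 = 2·12 + 11
12 = 1·11 + 1
11 = 11·1 + 0
gcd(12, 35) = 1, so the inverse exists.
Bézout: 1 = −1·35 + 3·12.
So 12⁻¹ ≡ 3 (mod 35).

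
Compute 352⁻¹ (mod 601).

601 = 1*352 + 249
352 = 1*249 + 103
249 = 2*103 + 43
103 = 2*43 + 17
43 = 2*17 + 9
17 = 1*9 + 8
9 = 1*8 + 1
8 = 8*1 + 0
gcd(352, 601) = 1, so the inverse exists.
Back-substitute for 1:
1 = 1*9 − 1*8
  = −1*17 + 2*9
  = 2*43 − 5*17
  = −5*103 + 12*43
  = 12*249 − 29*103
  = −29*352 + 41*249
  = 41*601 − 70*352
So 352⁻¹ ≡ −70 ≡ 531 (mod 601).

531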